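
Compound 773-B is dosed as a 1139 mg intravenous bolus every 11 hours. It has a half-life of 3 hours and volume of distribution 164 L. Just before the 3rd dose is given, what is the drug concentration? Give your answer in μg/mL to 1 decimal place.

f = (1/2)^(τ/t½) = (1/2)^(11/3) ≈ 0.0787.
C₀ = D/Vd = 1139/164 ≈ 6.945 μg/mL.
Before the 3rd dose, 2 doses have been given. Superposition: Cmin = C₀·(f + f²).
≈ 6.945 × (0.0787 + 0.0062) ≈ 6.945 × 0.0849 ≈ 0.590 μg/mL.

0.6 μg/mL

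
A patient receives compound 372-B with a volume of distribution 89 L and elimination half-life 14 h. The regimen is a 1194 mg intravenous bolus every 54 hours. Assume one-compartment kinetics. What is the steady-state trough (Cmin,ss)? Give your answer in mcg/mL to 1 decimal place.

k = ln2/t½ = ln2/14 ≈ 0.049511 h⁻¹; fraction remaining f = e^(−kτ) = e^(−0.049511×54) ≈ 0.0690.
Accumulation ratio R = 1/(1 − f) ≈ 1/0.9310 ≈ 1.0741.
Each bolus raises the concentration by D/Vd = 1194/89 ≈ 13.416 mcg/mL.
Cmax,ss = C₀/(1 − f) ≈ 13.416/0.9310 ≈ 14.410 mcg/mL.
Steady-state trough Cmin,ss = Cmax,ss·f ≈ 14.410 × 0.0690 ≈ 0.994 mcg/mL.

1.0 mcg/mL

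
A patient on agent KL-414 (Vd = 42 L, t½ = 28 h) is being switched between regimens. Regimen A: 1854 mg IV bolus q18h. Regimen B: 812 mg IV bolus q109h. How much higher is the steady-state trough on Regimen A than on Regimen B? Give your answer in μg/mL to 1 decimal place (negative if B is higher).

Regimen A: f = (1/2)^(18/28) ≈ 0.6404; Cmin,ss = (1854/42)·f/(1−f) ≈ 78.613 μg/mL.
Regimen B: f = (1/2)^(109/28) ≈ 0.0673; Cmin,ss = (812/42)·f/(1−f) ≈ 1.395 μg/mL.
Difference ≈ 78.613 − 1.395 ≈ 77.218 μg/mL.

77.2 μg/mL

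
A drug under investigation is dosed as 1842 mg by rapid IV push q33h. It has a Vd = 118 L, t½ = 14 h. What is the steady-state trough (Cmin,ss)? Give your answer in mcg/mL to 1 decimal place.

τ/t½ = 33/14 ≈ 2.3571, so fraction remaining f = (1/2)^(33/14) ≈ 0.1952.
Each bolus raises the concentration by D/Vd = 1842/118 ≈ 15.610 mcg/mL.
Steady-state trough Cmin,ss = C₀·f/(1−f) ≈ 15.610 × 0.1952/0.8048 ≈ 3.786 mcg/mL.

3.8 mcg/mL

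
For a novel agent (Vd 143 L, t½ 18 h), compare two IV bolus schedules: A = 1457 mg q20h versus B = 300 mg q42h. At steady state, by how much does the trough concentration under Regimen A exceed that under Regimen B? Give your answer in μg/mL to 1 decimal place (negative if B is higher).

8.3 μg/mL

Regimen A: f = (1/2)^(20/18) ≈ 0.4629; Cmin,ss = (1457/143)·f/(1−f) ≈ 8.781 μg/mL.
Regimen B: f = (1/2)^(42/18) ≈ 0.1984; Cmin,ss = (300/143)·f/(1−f) ≈ 0.519 μg/mL.
Difference ≈ 8.781 − 0.519 ≈ 8.262 μg/mL.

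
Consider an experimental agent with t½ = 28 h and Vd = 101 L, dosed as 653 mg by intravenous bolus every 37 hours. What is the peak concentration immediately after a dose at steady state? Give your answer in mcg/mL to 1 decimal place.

10.8 mcg/mL

Over one 37-h interval, 37/28 ≈ 1.3214 half-lives elapse, leaving f ≈ 0.4001 of each dose.
Accumulation ratio R = 1/(1 − f) ≈ 1/0.5999 ≈ 1.6669.
Single-dose peak C₀ = D/Vd = 653/101 ≈ 6.465 mcg/mL.
Cmax,ss = C₀/(1 − f) ≈ 6.465/0.5999 ≈ 10.777 mcg/mL.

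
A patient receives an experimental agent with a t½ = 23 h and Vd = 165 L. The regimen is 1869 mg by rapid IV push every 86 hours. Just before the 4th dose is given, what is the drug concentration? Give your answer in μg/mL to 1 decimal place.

f = (1/2)^(τ/t½) = (1/2)^(86/23) ≈ 0.0749.
C₀ = D/Vd = 1869/165 ≈ 11.327 μg/mL.
Before the 4th dose, 3 doses have been given. Superposition: Cmin = C₀·(f + f² + … + f^3).
≈ 11.327 × (0.0749 + 0.0056 + 0.0004) ≈ 11.327 × 0.0809 ≈ 0.916 μg/mL.

0.9 μg/mL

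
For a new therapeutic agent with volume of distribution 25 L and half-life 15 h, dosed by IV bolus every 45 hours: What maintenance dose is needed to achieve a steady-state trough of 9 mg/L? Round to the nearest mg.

1575 mg

τ/t½ = 45/15 ≈ 3, so f = (1/2)^(45/15) ≈ 0.125000.
Cmin,ss = (D/Vd)·f/(1−f), so D = Cmin,ss·Vd·(1−f)/f.
D = 9 × 25 × (1−f)/f ≈ 9 × 25 × 7.00000 ≈ 1575.00 mg.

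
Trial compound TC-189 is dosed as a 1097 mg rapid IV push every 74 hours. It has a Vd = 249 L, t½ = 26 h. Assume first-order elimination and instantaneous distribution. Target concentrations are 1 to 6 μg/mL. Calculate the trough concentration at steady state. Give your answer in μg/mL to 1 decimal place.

Over one 74-h interval, 74/26 ≈ 2.8462 half-lives elapse, leaving f ≈ 0.1391 of each dose.
Each bolus raises the concentration by D/Vd = 1097/249 ≈ 4.406 μg/mL.
Steady-state trough Cmin,ss = C₀·f/(1−f) ≈ 4.406 × 0.1391/0.8609 ≈ 0.712 μg/mL.
Trough 0.7 μg/mL vs MEC 1 μg/mL: subtherapeutic.

0.7 μg/mL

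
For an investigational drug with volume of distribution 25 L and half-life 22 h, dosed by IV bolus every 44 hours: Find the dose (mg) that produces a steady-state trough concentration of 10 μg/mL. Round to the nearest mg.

750 mg

τ/t½ = 44/22 ≈ 2, so f = (1/2)^(44/22) ≈ 0.250000.
Cmin,ss = (D/Vd)·f/(1−f), so D = Cmin,ss·Vd·(1−f)/f.
D = 10 × 25 × (1−f)/f ≈ 10 × 25 × 3.00000 ≈ 750.00 mg.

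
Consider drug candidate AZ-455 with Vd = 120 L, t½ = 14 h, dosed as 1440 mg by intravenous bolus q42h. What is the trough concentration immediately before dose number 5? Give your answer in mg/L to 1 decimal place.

1.7 mg/L

f = (1/2)^(τ/t½) = (1/2)^(42/14) ≈ 0.1250.
C₀ = D/Vd = 1440/120 ≈ 12.000 mg/L.
Before the 5th dose, 4 doses have been given. Superposition: Cmin = C₀·(f + f² + … + f^4).
≈ 12.000 × (0.1250 + 0.0156 + 0.0020 + 0.0002) ≈ 12.000 × 0.1428 ≈ 1.714 mg/L.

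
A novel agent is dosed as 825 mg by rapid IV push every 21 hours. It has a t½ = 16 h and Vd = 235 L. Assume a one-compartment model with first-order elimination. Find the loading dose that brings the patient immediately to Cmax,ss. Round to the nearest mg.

f = (1/2)^(21/16) ≈ 0.402623; accumulation ratio R = 1/(1−f) ≈ 1.67398.
Loading dose to hit Cmax,ss on first dose: D_load = D_maint·R ≈ 825 × 1.67398 ≈ 1381.03 mg.

1381 mg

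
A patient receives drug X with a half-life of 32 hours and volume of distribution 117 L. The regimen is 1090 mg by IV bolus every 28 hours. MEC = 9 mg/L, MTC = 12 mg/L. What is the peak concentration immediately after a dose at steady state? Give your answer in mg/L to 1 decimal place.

k = ln2/t½ = ln2/32 ≈ 0.021661 h⁻¹; fraction remaining f = e^(−kτ) = e^(−0.021661×28) ≈ 0.5453.
Accumulation ratio R = 1/(1 − f) ≈ 1/0.4547 ≈ 2.1993.
Each bolus raises the concentration by D/Vd = 1090/117 ≈ 9.316 mg/L.
Steady-state peak Cmax,ss = C₀·R ≈ 9.316 × 2.1993 ≈ 20.489 mg/L.
Peak 20.5 mg/L vs MTC 12 mg/L: exceeds toxic threshold.

20.5 mg/L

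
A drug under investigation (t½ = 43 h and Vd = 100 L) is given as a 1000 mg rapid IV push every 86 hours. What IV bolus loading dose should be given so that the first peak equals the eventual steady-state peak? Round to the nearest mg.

f = (1/2)^(86/43) ≈ 0.250000; accumulation ratio R = 1/(1−f) ≈ 1.33333.
Loading dose to hit Cmax,ss on first dose: D_load = D_maint·R ≈ 1000 × 1.33333 ≈ 1333.33 mg.

1333 mg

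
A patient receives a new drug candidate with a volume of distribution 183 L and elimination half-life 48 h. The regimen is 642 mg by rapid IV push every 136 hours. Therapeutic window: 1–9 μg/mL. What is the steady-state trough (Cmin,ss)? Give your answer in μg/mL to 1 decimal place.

0.6 μg/mL

k = ln2/t½ = ln2/48 ≈ 0.014441 h⁻¹; fraction remaining f = e^(−kτ) = e^(−0.014441×136) ≈ 0.1403.
Single-dose peak C₀ = D/Vd = 642/183 ≈ 3.508 μg/mL.
Steady-state trough Cmin,ss = C₀·f/(1−f) ≈ 3.508 × 0.1403/0.8597 ≈ 0.572 μg/mL.
Trough 0.6 μg/mL vs MEC 1 μg/mL: subtherapeutic.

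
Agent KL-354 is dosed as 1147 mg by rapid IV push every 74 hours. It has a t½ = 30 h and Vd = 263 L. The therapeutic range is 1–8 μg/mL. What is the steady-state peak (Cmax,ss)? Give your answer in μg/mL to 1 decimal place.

5.3 μg/mL

τ/t½ = 74/30 ≈ 2.4667, so fraction remaining f = (1/2)^(74/30) ≈ 0.1809.
Accumulation ratio R = 1/(1 − f) ≈ 1/0.8191 ≈ 1.2209.
Each bolus raises the concentration by D/Vd = 1147/263 ≈ 4.361 μg/mL.
Steady-state peak Cmax,ss = C₀·R ≈ 4.361 × 1.2209 ≈ 5.324 μg/mL.
Peak 5.3 μg/mL vs MTC 8 μg/mL: below toxic threshold.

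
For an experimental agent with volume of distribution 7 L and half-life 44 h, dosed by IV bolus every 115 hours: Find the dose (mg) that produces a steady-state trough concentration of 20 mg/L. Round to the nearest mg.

τ/t½ = 115/44 ≈ 2.6136, so f = (1/2)^(115/44) ≈ 0.163387.
Cmin,ss = (D/Vd)·f/(1−f), so D = Cmin,ss·Vd·(1−f)/f.
D = 20 × 7 × (1−f)/f ≈ 20 × 7 × 5.12044 ≈ 716.86 mg.

717 mg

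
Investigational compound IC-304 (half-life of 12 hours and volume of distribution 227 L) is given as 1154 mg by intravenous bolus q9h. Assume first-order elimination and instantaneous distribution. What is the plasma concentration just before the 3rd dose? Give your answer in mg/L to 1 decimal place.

4.8 mg/L

f = (1/2)^(τ/t½) = (1/2)^(9/12) ≈ 0.5946.
C₀ = D/Vd = 1154/227 ≈ 5.084 mg/L.
Before the 3rd dose, 2 doses have been given. Superposition: Cmin = C₀·(f + f²).
≈ 5.084 × (0.5946 + 0.3535) ≈ 5.084 × 0.9481 ≈ 4.820 mg/L.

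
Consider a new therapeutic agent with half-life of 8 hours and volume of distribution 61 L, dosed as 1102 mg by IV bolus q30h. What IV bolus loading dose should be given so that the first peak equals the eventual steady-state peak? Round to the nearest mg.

1190 mg

f = (1/2)^(30/8) ≈ 0.074325; accumulation ratio R = 1/(1−f) ≈ 1.08029.
Loading dose to hit Cmax,ss on first dose: D_load = D_maint·R ≈ 1102 × 1.08029 ≈ 1190.48 mg.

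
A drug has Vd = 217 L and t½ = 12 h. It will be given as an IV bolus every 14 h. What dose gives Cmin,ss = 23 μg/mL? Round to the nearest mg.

6213 mg

τ/t½ = 14/12 ≈ 1.1667, so f = (1/2)^(14/12) ≈ 0.445449.
Cmin,ss = (D/Vd)·f/(1−f), so D = Cmin,ss·Vd·(1−f)/f.
D = 23 × 217 × (1−f)/f ≈ 23 × 217 × 1.24493 ≈ 6213.45 mg.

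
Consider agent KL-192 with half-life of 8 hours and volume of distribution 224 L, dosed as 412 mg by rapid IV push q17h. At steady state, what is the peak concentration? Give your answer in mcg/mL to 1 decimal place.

2.4 mcg/mL

τ/t½ = 17/8 ≈ 2.125, so fraction remaining f = (1/2)^(17/8) ≈ 0.2293.
At steady state, accumulation factor R = 1/(1 − e^(−kτ)) ≈ 1.2975.
Single-dose peak C₀ = D/Vd = 412/224 ≈ 1.839 mcg/mL.
Steady-state peak Cmax,ss = C₀·R ≈ 1.839 × 1.2975 ≈ 2.386 mcg/mL.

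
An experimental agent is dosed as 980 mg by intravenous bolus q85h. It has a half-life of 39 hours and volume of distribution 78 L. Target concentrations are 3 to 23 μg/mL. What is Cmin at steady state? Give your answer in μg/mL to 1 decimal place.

3.6 μg/mL

k = ln2/t½ = ln2/39 ≈ 0.017773 h⁻¹; fraction remaining f = e^(−kτ) = e^(−0.017773×85) ≈ 0.2208.
Single-dose peak C₀ = D/Vd = 980/78 ≈ 12.564 μg/mL.
Steady-state trough Cmin,ss = C₀·f/(1−f) ≈ 12.564 × 0.2208/0.7792 ≈ 3.560 μg/mL.
Trough 3.6 μg/mL vs MEC 3 μg/mL: adequate.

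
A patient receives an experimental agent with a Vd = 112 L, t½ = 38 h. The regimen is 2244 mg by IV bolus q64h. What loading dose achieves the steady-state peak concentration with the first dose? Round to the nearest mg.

f = (1/2)^(64/38) ≈ 0.311173; accumulation ratio R = 1/(1−f) ≈ 1.45174.
Loading dose to hit Cmax,ss on first dose: D_load = D_maint·R ≈ 2244 × 1.45174 ≈ 3257.70 mg.

3258 mg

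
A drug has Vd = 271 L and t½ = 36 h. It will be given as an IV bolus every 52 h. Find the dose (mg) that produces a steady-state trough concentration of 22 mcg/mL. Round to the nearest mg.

τ/t½ = 52/36 ≈ 1.4444, so f = (1/2)^(52/36) ≈ 0.367434.
Cmin,ss = (D/Vd)·f/(1−f), so D = Cmin,ss·Vd·(1−f)/f.
D = 22 × 271 × (1−f)/f ≈ 22 × 271 × 1.72158 ≈ 10264.06 mg.

10264 mg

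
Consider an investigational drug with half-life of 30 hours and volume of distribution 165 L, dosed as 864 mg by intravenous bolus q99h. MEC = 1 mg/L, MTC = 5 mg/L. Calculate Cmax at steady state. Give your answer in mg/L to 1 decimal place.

τ/t½ = 99/30 ≈ 3.3, so fraction remaining f = (1/2)^(99/30) ≈ 0.1015.
Accumulation ratio R = 1/(1 − f) ≈ 1/0.8985 ≈ 1.1130.
Each bolus raises the concentration by D/Vd = 864/165 ≈ 5.236 mg/L.
Steady-state peak Cmax,ss = C₀·R ≈ 5.236 × 1.1130 ≈ 5.828 mg/L.
Peak 5.8 mg/L vs MTC 5 mg/L: exceeds toxic threshold.

5.8 mg/L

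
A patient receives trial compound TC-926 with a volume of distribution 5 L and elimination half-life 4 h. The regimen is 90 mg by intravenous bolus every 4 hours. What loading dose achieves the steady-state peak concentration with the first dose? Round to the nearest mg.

180 mg

f = (1/2)^(4/4) ≈ 0.500000; accumulation ratio R = 1/(1−f) ≈ 2.00000.
Loading dose to hit Cmax,ss on first dose: D_load = D_maint·R ≈ 90 × 2.00000 ≈ 180.00 mg.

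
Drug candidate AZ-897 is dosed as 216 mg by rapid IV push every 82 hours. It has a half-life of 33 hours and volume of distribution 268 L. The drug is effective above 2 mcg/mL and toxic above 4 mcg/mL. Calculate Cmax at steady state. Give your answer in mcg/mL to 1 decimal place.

τ/t½ = 82/33 ≈ 2.4848, so fraction remaining f = (1/2)^(82/33) ≈ 0.1786.
At steady state, accumulation factor R = 1/(1 − e^(−kτ)) ≈ 1.2174.
Each bolus raises the concentration by D/Vd = 216/268 ≈ 0.806 mcg/mL.
Cmax,ss = C₀/(1 − f) ≈ 0.806/0.8214 ≈ 0.981 mcg/mL.
Peak 1.0 mcg/mL vs MTC 4 mcg/mL: below toxic threshold.

1.0 mcg/mL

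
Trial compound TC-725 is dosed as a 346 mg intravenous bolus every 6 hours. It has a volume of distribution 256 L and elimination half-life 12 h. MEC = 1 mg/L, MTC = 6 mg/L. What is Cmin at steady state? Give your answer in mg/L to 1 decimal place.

3.3 mg/L

τ/t½ = 6/12 ≈ 0.5, so fraction remaining f = (1/2)^(6/12) ≈ 0.7071.
At steady state, accumulation factor R = 1/(1 − e^(−kτ)) ≈ 3.4141.
Each bolus raises the concentration by D/Vd = 346/256 ≈ 1.352 mg/L.
Cmax,ss = C₀/(1 − f) ≈ 1.352/0.2929 ≈ 4.616 mg/L.
One interval later, Cmin,ss = Cmax,ss·e^(−kτ) ≈ 4.616 × 0.7071 ≈ 3.264 mg/L.
Trough 3.3 mg/L vs MEC 1 mg/L: adequate.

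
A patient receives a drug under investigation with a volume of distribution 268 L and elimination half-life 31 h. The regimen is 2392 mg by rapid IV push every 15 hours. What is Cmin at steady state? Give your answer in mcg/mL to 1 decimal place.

Over one 15-h interval, 15/31 ≈ 0.48387 half-lives elapse, leaving f ≈ 0.7151 of each dose.
At steady state, accumulation factor R = 1/(1 − e^(−kτ)) ≈ 3.5100.
Single-dose peak C₀ = D/Vd = 2392/268 ≈ 8.925 mcg/mL.
Steady-state peak Cmax,ss = C₀·R ≈ 8.925 × 3.5100 ≈ 31.327 mcg/mL.
One interval later, Cmin,ss = Cmax,ss·e^(−kτ) ≈ 31.327 × 0.7151 ≈ 22.402 mcg/mL.

22.4 mcg/mL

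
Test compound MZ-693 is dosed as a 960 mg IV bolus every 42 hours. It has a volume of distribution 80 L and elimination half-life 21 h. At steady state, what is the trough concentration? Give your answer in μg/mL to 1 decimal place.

4.0 μg/mL

The dosing interval is 2 half-lives, so f = 2^(−2) = 0.25.
At steady state, R = 1/(1 − 0.25) = 4/3.
Single-dose peak C₀ = D/Vd = 960/80 = 12 μg/mL.
Steady-state peak Cmax,ss = C₀·R = 12 × 4/3 ≈ 16.000 μg/mL.
Steady-state trough Cmin,ss = Cmax,ss·f ≈ 16.000 × 0.25 ≈ 4.000 μg/mL.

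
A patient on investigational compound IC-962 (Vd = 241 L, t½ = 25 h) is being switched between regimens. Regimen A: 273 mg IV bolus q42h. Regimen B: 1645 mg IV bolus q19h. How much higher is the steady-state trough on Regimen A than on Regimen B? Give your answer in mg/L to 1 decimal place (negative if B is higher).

Regimen A: f = (1/2)^(42/25) ≈ 0.3121; Cmin,ss = (273/241)·f/(1−f) ≈ 0.514 mg/L.
Regimen B: f = (1/2)^(19/25) ≈ 0.5905; Cmin,ss = (1645/241)·f/(1−f) ≈ 9.843 mg/L.
Difference ≈ 0.514 − 9.843 ≈ -9.329 mg/L.

-9.3 mg/L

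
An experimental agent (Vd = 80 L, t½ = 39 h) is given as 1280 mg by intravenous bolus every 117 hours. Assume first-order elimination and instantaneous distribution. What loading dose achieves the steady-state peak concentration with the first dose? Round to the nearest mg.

f = (1/2)^(117/39) ≈ 0.125000; accumulation ratio R = 1/(1−f) ≈ 1.14286.
Loading dose to hit Cmax,ss on first dose: D_load = D_maint·R ≈ 1280 × 1.14286 ≈ 1462.86 mg.

1463 mg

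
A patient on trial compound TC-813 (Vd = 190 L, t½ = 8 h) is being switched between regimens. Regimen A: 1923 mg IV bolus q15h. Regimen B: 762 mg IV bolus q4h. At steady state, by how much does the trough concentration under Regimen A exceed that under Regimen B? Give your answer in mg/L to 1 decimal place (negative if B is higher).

Regimen A: f = (1/2)^(15/8) ≈ 0.2726; Cmin,ss = (1923/190)·f/(1−f) ≈ 3.793 mg/L.
Regimen B: f = (1/2)^(4/8) ≈ 0.7071; Cmin,ss = (762/190)·f/(1−f) ≈ 9.682 mg/L.
Difference ≈ 3.793 − 9.682 ≈ -5.889 mg/L.

-5.9 mg/L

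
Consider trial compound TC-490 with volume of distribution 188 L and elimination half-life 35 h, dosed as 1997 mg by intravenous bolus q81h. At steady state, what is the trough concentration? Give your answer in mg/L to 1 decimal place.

2.7 mg/L

τ/t½ = 81/35 ≈ 2.3143, so fraction remaining f = (1/2)^(81/35) ≈ 0.2011.
Accumulation ratio R = 1/(1 − f) ≈ 1/0.7989 ≈ 1.2517.
Each bolus raises the concentration by D/Vd = 1997/188 ≈ 10.622 mg/L.
Steady-state peak Cmax,ss = C₀·R ≈ 10.622 × 1.2517 ≈ 13.296 mg/L.
One interval later, Cmin,ss = Cmax,ss·e^(−kτ) ≈ 13.296 × 0.2011 ≈ 2.674 mg/L.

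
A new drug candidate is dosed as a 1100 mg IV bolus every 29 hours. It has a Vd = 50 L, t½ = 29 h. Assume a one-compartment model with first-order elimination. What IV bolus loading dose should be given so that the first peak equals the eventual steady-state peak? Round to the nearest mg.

2200 mg

f = (1/2)^(29/29) ≈ 0.500000; accumulation ratio R = 1/(1−f) ≈ 2.00000.
Loading dose to hit Cmax,ss on first dose: D_load = D_maint·R ≈ 1100 × 2.00000 ≈ 2200.00 mg.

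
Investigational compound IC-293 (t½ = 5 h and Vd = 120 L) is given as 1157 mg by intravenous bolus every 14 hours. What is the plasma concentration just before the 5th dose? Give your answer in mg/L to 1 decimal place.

1.6 mg/L

f = (1/2)^(τ/t½) = (1/2)^(14/5) ≈ 0.1436.
C₀ = D/Vd = 1157/120 ≈ 9.642 mg/L.
Before the 5th dose, 4 doses have been given. Superposition: Cmin = C₀·(f + f² + … + f^4).
≈ 9.642 × (0.1436 + 0.0206 + 0.0030 + 0.0004) ≈ 9.642 × 0.1676 ≈ 1.616 mg/L.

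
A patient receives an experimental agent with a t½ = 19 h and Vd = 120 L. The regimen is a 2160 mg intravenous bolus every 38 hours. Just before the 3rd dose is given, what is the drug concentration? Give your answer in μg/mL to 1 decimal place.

f = (1/2)^(τ/t½) = (1/2)^(38/19) ≈ 0.2500.
C₀ = D/Vd = 2160/120 ≈ 18.000 μg/mL.
Before the 3rd dose, 2 doses have been given. Superposition: Cmin = C₀·(f + f²).
≈ 18.000 × (0.2500 + 0.0625) ≈ 18.000 × 0.3125 ≈ 5.625 μg/mL.

5.6 μg/mL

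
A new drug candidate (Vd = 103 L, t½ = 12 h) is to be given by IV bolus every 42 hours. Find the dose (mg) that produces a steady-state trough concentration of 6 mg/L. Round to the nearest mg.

τ/t½ = 42/12 ≈ 3.5, so f = (1/2)^(42/12) ≈ 0.088388.
Cmin,ss = (D/Vd)·f/(1−f), so D = Cmin,ss·Vd·(1−f)/f.
D = 6 × 103 × (1−f)/f ≈ 6 × 103 × 10.31375 ≈ 6373.90 mg.

6374 mg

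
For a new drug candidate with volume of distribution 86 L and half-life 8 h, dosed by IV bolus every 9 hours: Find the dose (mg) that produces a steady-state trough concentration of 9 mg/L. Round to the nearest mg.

τ/t½ = 9/8 ≈ 1.125, so f = (1/2)^(9/8) ≈ 0.458502.
Cmin,ss = (D/Vd)·f/(1−f), so D = Cmin,ss·Vd·(1−f)/f.
D = 9 × 86 × (1−f)/f ≈ 9 × 86 × 1.18102 ≈ 914.11 mg.

914 mg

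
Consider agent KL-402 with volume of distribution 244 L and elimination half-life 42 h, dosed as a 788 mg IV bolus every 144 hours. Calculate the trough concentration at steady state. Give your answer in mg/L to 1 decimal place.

0.3 mg/L

τ/t½ = 144/42 ≈ 3.4286, so fraction remaining f = (1/2)^(144/42) ≈ 0.0929.
Accumulation ratio R = 1/(1 − f) ≈ 1/0.9071 ≈ 1.1024.
Each bolus raises the concentration by D/Vd = 788/244 ≈ 3.230 mg/L.
Cmax,ss = C₀/(1 − f) ≈ 3.230/0.9071 ≈ 3.561 mg/L.
One interval later, Cmin,ss = Cmax,ss·e^(−kτ) ≈ 3.561 × 0.0929 ≈ 0.331 mg/L.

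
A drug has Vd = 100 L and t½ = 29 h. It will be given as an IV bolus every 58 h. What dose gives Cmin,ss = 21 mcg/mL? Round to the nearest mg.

6300 mg

τ/t½ = 58/29 ≈ 2, so f = (1/2)^(58/29) ≈ 0.250000.
Cmin,ss = (D/Vd)·f/(1−f), so D = Cmin,ss·Vd·(1−f)/f.
D = 21 × 100 × (1−f)/f ≈ 21 × 100 × 3.00000 ≈ 6300.00 mg.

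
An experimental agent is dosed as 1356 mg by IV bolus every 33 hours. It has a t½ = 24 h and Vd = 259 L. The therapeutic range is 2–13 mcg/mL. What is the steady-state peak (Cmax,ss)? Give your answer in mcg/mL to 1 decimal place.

k = ln2/t½ = ln2/24 ≈ 0.028881 h⁻¹; fraction remaining f = e^(−kτ) = e^(−0.028881×33) ≈ 0.3856.
Accumulation ratio R = 1/(1 − f) ≈ 1/0.6144 ≈ 1.6276.
Single-dose peak C₀ = D/Vd = 1356/259 ≈ 5.236 mcg/mL.
Steady-state peak Cmax,ss = C₀·R ≈ 5.236 × 1.6276 ≈ 8.522 mcg/mL.
Peak 8.5 mcg/mL vs MTC 13 mcg/mL: below toxic threshold.

8.5 mcg/mL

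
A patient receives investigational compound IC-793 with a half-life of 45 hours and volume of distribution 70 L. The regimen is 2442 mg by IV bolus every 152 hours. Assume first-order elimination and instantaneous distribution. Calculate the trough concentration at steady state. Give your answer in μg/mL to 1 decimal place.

τ/t½ = 152/45 ≈ 3.3778, so fraction remaining f = (1/2)^(152/45) ≈ 0.0962.
At steady state, accumulation factor R = 1/(1 − e^(−kτ)) ≈ 1.1064.
Single-dose peak C₀ = D/Vd = 2442/70 ≈ 34.886 μg/mL.
Steady-state peak Cmax,ss = C₀·R ≈ 34.886 × 1.1064 ≈ 38.598 μg/mL.
One interval later, Cmin,ss = Cmax,ss·e^(−kτ) ≈ 38.598 × 0.0962 ≈ 3.713 μg/mL.

3.7 μg/mL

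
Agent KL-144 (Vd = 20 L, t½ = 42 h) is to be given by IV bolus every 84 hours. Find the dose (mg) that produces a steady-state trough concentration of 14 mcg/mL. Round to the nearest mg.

840 mg

τ/t½ = 84/42 ≈ 2, so f = (1/2)^(84/42) ≈ 0.250000.
Cmin,ss = (D/Vd)·f/(1−f), so D = Cmin,ss·Vd·(1−f)/f.
D = 14 × 20 × (1−f)/f ≈ 14 × 20 × 3.00000 ≈ 840.00 mg.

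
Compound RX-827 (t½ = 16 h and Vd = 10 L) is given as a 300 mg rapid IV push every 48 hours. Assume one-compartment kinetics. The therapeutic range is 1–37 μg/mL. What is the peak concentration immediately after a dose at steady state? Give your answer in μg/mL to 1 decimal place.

τ = 48 h = 3 half-lives, so f = (1/2)^3 = 0.125.
At steady state, R = 1/(1 − 0.125) = 8/7.
Single-dose peak C₀ = D/Vd = 300/10 = 30 μg/mL.
Steady-state peak Cmax,ss = C₀·R = 30 × 8/7 ≈ 34.286 μg/mL.
Peak 34.3 μg/mL vs MTC 37 μg/mL: below toxic threshold.

34.3 μg/mL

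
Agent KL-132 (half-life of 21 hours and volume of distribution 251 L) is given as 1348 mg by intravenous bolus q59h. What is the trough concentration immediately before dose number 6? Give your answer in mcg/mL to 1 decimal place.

0.9 mcg/mL

f = (1/2)^(τ/t½) = (1/2)^(59/21) ≈ 0.1426.
C₀ = D/Vd = 1348/251 ≈ 5.371 mcg/mL.
Before the 6th dose, 5 doses have been given. Superposition: Cmin = C₀·(f + f² + … + f^5).
≈ 5.371 × (0.1426 + 0.0203 + 0.0029 + 0.0004 + 0.0001) ≈ 5.371 × 0.1663 ≈ 0.893 mcg/mL.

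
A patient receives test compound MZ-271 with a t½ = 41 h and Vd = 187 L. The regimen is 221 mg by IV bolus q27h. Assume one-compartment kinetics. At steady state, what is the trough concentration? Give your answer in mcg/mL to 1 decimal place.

2.0 mcg/mL

τ/t½ = 27/41 ≈ 0.65854, so fraction remaining f = (1/2)^(27/41) ≈ 0.6335.
Accumulation ratio R = 1/(1 − f) ≈ 1/0.3665 ≈ 2.7285.
Each bolus raises the concentration by D/Vd = 221/187 ≈ 1.182 mcg/mL.
Steady-state peak Cmax,ss = C₀·R ≈ 1.182 × 2.7285 ≈ 3.225 mcg/mL.
Steady-state trough Cmin,ss = Cmax,ss·f ≈ 3.225 × 0.6335 ≈ 2.043 mcg/mL.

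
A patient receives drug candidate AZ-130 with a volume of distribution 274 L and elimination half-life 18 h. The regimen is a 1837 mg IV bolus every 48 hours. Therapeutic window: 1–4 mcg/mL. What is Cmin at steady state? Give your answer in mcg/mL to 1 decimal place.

Over one 48-h interval, 48/18 ≈ 2.6667 half-lives elapse, leaving f ≈ 0.1575 of each dose.
At steady state, accumulation factor R = 1/(1 − e^(−kτ)) ≈ 1.1869.
Each bolus raises the concentration by D/Vd = 1837/274 ≈ 6.704 mcg/mL.
Steady-state peak Cmax,ss = C₀·R ≈ 6.704 × 1.1869 ≈ 7.957 mcg/mL.
Steady-state trough Cmin,ss = Cmax,ss·f ≈ 7.957 × 0.1575 ≈ 1.253 mcg/mL.
Trough 1.3 mcg/mL vs MEC 1 mcg/mL: adequate.

1.3 mcg/mL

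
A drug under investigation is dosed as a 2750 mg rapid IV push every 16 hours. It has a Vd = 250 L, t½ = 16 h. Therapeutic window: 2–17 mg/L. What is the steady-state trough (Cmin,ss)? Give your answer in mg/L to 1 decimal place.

11.0 mg/L

The dosing interval is 1 half-life, so f = 2^(−1) = 0.5.
At steady state, R = 1/(1 − 0.5) = 2/1.
Single-dose peak C₀ = D/Vd = 2750/250 = 11 mg/L.
Steady-state peak Cmax,ss = C₀·R = 11 × 2/1 ≈ 22.000 mg/L.
Steady-state trough Cmin,ss = Cmax,ss·f ≈ 22.000 × 0.5 ≈ 11.000 mg/L.
Trough 11.0 mg/L vs MEC 2 mg/L: adequate.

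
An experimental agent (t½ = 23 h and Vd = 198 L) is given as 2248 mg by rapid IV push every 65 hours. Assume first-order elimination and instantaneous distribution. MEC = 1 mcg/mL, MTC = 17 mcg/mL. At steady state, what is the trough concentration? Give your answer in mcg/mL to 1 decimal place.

k = ln2/t½ = ln2/23 ≈ 0.030137 h⁻¹; fraction remaining f = e^(−kτ) = e^(−0.030137×65) ≈ 0.1410.
Each bolus raises the concentration by D/Vd = 2248/198 ≈ 11.354 mcg/mL.
Steady-state trough Cmin,ss = C₀·f/(1−f) ≈ 11.354 × 0.1410/0.8590 ≈ 1.864 mcg/mL.
Trough 1.9 mcg/mL vs MEC 1 mcg/mL: adequate.

1.9 mcg/mL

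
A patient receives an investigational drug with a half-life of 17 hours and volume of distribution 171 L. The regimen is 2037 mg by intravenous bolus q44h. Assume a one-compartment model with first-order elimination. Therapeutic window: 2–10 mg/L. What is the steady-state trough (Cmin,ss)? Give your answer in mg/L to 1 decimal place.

2.4 mg/L

k = ln2/t½ = ln2/17 ≈ 0.040773 h⁻¹; fraction remaining f = e^(−kτ) = e^(−0.040773×44) ≈ 0.1663.
Each bolus raises the concentration by D/Vd = 2037/171 ≈ 11.912 mg/L.
Steady-state trough Cmin,ss = C₀·f/(1−f) ≈ 11.912 × 0.1663/0.8337 ≈ 2.376 mg/L.
Trough 2.4 mg/L vs MEC 2 mg/L: adequate.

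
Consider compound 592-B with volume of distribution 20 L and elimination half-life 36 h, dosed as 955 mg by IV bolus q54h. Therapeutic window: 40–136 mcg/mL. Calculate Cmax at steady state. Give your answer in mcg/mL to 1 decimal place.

73.9 mcg/mL

k = ln2/t½ = ln2/36 ≈ 0.019254 h⁻¹; fraction remaining f = e^(−kτ) = e^(−0.019254×54) ≈ 0.3536.
At steady state, accumulation factor R = 1/(1 − e^(−kτ)) ≈ 1.5470.
Single-dose peak C₀ = D/Vd = 955/20 ≈ 47.750 mcg/mL.
Cmax,ss = C₀/(1 − f) ≈ 47.750/0.6464 ≈ 73.871 mcg/mL.
Peak 73.9 mcg/mL vs MTC 136 mcg/mL: below toxic threshold.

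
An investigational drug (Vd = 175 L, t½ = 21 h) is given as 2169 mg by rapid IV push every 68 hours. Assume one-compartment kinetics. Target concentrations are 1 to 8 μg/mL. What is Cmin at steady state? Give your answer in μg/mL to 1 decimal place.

1.5 μg/mL

k = ln2/t½ = ln2/21 ≈ 0.033007 h⁻¹; fraction remaining f = e^(−kτ) = e^(−0.033007×68) ≈ 0.1060.
Single-dose peak C₀ = D/Vd = 2169/175 ≈ 12.394 μg/mL.
Steady-state trough Cmin,ss = C₀·f/(1−f) ≈ 12.394 × 0.1060/0.8940 ≈ 1.470 μg/mL.
Trough 1.5 μg/mL vs MEC 1 μg/mL: adequate.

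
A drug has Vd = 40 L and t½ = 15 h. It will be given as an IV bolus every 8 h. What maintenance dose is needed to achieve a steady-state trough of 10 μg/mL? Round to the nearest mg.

179 mg

τ/t½ = 8/15 ≈ 0.53333, so f = (1/2)^(8/15) ≈ 0.690956.
Cmin,ss = (D/Vd)·f/(1−f), so D = Cmin,ss·Vd·(1−f)/f.
D = 10 × 40 × (1−f)/f ≈ 10 × 40 × 0.44727 ≈ 178.91 mg.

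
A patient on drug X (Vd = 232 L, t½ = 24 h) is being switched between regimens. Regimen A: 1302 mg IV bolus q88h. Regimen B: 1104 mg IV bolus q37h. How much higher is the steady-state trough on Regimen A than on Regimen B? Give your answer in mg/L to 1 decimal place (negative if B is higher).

Regimen A: f = (1/2)^(88/24) ≈ 0.0787; Cmin,ss = (1302/232)·f/(1−f) ≈ 0.479 mg/L.
Regimen B: f = (1/2)^(37/24) ≈ 0.3435; Cmin,ss = (1104/232)·f/(1−f) ≈ 2.490 mg/L.
Difference ≈ 0.479 − 2.490 ≈ -2.011 mg/L.

-2.0 mg/L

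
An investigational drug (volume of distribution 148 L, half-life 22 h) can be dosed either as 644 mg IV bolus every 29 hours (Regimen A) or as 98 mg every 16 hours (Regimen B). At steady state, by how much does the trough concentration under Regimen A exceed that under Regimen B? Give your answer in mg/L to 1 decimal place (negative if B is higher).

1.9 mg/L

Regimen A: f = (1/2)^(29/22) ≈ 0.4010; Cmin,ss = (644/148)·f/(1−f) ≈ 2.913 mg/L.
Regimen B: f = (1/2)^(16/22) ≈ 0.6040; Cmin,ss = (98/148)·f/(1−f) ≈ 1.010 mg/L.
Difference ≈ 2.913 − 1.010 ≈ 1.903 mg/L.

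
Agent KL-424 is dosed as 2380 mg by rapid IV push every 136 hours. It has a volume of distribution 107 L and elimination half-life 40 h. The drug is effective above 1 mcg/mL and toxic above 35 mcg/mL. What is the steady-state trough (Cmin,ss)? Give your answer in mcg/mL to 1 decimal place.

2.3 mcg/mL

Over one 136-h interval, 136/40 ≈ 3.4 half-lives elapse, leaving f ≈ 0.0947 of each dose.
Accumulation ratio R = 1/(1 − f) ≈ 1/0.9053 ≈ 1.1046.
Single-dose peak C₀ = D/Vd = 2380/107 ≈ 22.243 mcg/mL.
Cmax,ss = C₀/(1 − f) ≈ 22.243/0.9053 ≈ 24.570 mcg/mL.
One interval later, Cmin,ss = Cmax,ss·e^(−kτ) ≈ 24.570 × 0.0947 ≈ 2.327 mcg/mL.
Trough 2.3 mcg/mL vs MEC 1 mcg/mL: adequate.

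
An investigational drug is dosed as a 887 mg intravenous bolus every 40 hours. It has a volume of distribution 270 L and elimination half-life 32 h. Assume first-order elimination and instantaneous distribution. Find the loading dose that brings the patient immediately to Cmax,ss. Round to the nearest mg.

1530 mg

f = (1/2)^(40/32) ≈ 0.420448; accumulation ratio R = 1/(1−f) ≈ 1.72547.
Loading dose to hit Cmax,ss on first dose: D_load = D_maint·R ≈ 887 × 1.72547 ≈ 1530.49 mg.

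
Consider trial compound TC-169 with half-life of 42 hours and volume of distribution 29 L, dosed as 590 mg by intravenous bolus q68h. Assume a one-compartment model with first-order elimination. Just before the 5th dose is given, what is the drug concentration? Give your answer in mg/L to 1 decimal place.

f = (1/2)^(τ/t½) = (1/2)^(68/42) ≈ 0.3256.
C₀ = D/Vd = 590/29 ≈ 20.345 mg/L.
Before the 5th dose, 4 doses have been given. Superposition: Cmin = C₀·(f + f² + … + f^4).
≈ 20.345 × (0.3256 + 0.1060 + 0.0345 + 0.0112) ≈ 20.345 × 0.4773 ≈ 9.711 mg/L.

9.7 mg/L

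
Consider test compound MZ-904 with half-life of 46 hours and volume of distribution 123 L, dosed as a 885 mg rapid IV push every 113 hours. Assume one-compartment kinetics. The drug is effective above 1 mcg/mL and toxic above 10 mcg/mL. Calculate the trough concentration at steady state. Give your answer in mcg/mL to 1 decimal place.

τ/t½ = 113/46 ≈ 2.4565, so fraction remaining f = (1/2)^(113/46) ≈ 0.1822.
Each bolus raises the concentration by D/Vd = 885/123 ≈ 7.195 mcg/mL.
Steady-state trough Cmin,ss = C₀·f/(1−f) ≈ 7.195 × 0.1822/0.8178 ≈ 1.603 mcg/mL.
Trough 1.6 mcg/mL vs MEC 1 mcg/mL: adequate.

1.6 mcg/mL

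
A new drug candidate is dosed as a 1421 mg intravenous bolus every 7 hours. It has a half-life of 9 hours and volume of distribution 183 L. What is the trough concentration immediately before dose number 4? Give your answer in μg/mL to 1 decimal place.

8.7 μg/mL

f = (1/2)^(τ/t½) = (1/2)^(7/9) ≈ 0.5833.
C₀ = D/Vd = 1421/183 ≈ 7.765 μg/mL.
Before the 4th dose, 3 doses have been given. Superposition: Cmin = C₀·(f + f² + … + f^3).
≈ 7.765 × (0.5833 + 0.3402 + 0.1985) ≈ 7.765 × 1.1220 ≈ 8.712 μg/mL.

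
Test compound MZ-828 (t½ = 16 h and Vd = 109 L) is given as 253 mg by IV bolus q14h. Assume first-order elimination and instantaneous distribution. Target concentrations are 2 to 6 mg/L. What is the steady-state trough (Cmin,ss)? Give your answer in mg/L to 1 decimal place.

2.8 mg/L

τ/t½ = 14/16 ≈ 0.875, so fraction remaining f = (1/2)^(14/16) ≈ 0.5453.
Each bolus raises the concentration by D/Vd = 253/109 ≈ 2.321 mg/L.
Steady-state trough Cmin,ss = C₀·f/(1−f) ≈ 2.321 × 0.5453/0.4547 ≈ 2.783 mg/L.
Trough 2.8 mg/L vs MEC 2 mg/L: adequate.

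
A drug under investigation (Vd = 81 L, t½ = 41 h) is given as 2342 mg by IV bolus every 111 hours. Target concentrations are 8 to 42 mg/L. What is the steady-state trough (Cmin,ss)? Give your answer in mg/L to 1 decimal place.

τ/t½ = 111/41 ≈ 2.7073, so fraction remaining f = (1/2)^(111/41) ≈ 0.1531.
Accumulation ratio R = 1/(1 − f) ≈ 1/0.8469 ≈ 1.1808.
Each bolus raises the concentration by D/Vd = 2342/81 ≈ 28.914 mg/L.
Steady-state peak Cmax,ss = C₀·R ≈ 28.914 × 1.1808 ≈ 34.142 mg/L.
One interval later, Cmin,ss = Cmax,ss·e^(−kτ) ≈ 34.142 × 0.1531 ≈ 5.227 mg/L.
Trough 5.2 mg/L vs MEC 8 mg/L: subtherapeutic.

5.2 mg/L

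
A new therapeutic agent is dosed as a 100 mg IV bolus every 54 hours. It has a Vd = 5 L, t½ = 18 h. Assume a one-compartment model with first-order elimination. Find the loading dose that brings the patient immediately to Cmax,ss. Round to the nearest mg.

f = (1/2)^(54/18) ≈ 0.125000; accumulation ratio R = 1/(1−f) ≈ 1.14286.
Loading dose to hit Cmax,ss on first dose: D_load = D_maint·R ≈ 100 × 1.14286 ≈ 114.29 mg.

114 mg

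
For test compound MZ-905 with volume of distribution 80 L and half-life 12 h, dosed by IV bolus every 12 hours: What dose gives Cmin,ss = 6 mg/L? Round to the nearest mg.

480 mg

τ/t½ = 12/12 ≈ 1, so f = (1/2)^(12/12) ≈ 0.500000.
Cmin,ss = (D/Vd)·f/(1−f), so D = Cmin,ss·Vd·(1−f)/f.
D = 6 × 80 × (1−f)/f ≈ 6 × 80 × 1.00000 ≈ 480.00 mg.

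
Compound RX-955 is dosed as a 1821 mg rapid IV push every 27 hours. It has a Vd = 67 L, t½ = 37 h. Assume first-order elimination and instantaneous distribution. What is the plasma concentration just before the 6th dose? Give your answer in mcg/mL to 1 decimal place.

38.0 mcg/mL

f = (1/2)^(τ/t½) = (1/2)^(27/37) ≈ 0.6030.
C₀ = D/Vd = 1821/67 ≈ 27.179 mcg/mL.
Before the 6th dose, 5 doses have been given. Superposition: Cmin = C₀·(f + f² + … + f^5).
≈ 27.179 × (0.6030 + 0.3636 + 0.2193 + 0.1322 + 0.0797) ≈ 27.179 × 1.3978 ≈ 37.991 mcg/mL.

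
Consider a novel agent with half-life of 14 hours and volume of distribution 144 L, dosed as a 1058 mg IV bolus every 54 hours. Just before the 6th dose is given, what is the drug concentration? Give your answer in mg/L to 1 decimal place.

f = (1/2)^(τ/t½) = (1/2)^(54/14) ≈ 0.0690.
C₀ = D/Vd = 1058/144 ≈ 7.347 mg/L.
Before the 6th dose, 5 doses have been given. Superposition: Cmin = C₀·(f + f² + … + f^5).
≈ 7.347 × (0.0690 + 0.0048 + 0.0003 + 0.0000 + 0.0000) ≈ 7.347 × 0.0741 ≈ 0.544 mg/L.

0.5 mg/L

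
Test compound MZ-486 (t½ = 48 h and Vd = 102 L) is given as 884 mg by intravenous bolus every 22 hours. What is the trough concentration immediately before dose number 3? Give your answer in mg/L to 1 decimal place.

10.9 mg/L

f = (1/2)^(τ/t½) = (1/2)^(22/48) ≈ 0.7278.
C₀ = D/Vd = 884/102 ≈ 8.667 mg/L.
Before the 3rd dose, 2 doses have been given. Superposition: Cmin = C₀·(f + f²).
≈ 8.667 × (0.7278 + 0.5297) ≈ 8.667 × 1.2575 ≈ 10.899 mg/L.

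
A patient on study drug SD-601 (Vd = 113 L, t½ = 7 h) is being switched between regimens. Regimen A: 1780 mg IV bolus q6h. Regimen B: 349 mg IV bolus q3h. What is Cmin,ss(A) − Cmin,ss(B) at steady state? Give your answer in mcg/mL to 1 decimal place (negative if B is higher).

10.5 mcg/mL

Regimen A: f = (1/2)^(6/7) ≈ 0.5520; Cmin,ss = (1780/113)·f/(1−f) ≈ 19.409 mcg/mL.
Regimen B: f = (1/2)^(3/7) ≈ 0.7430; Cmin,ss = (349/113)·f/(1−f) ≈ 8.929 mcg/mL.
Difference ≈ 19.409 − 8.929 ≈ 10.480 mcg/mL.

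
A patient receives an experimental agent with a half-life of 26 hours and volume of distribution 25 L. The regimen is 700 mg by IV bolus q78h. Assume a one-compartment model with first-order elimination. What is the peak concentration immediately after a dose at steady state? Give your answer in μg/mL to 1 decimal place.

32.0 μg/mL

The dosing interval is 3 half-lives, so f = 2^(−3) = 0.125.
Accumulation ratio R = 1/(1 − f) = 1/0.875 = 8/7.
Single-dose peak C₀ = D/Vd = 700/25 = 28 μg/mL.
Steady-state peak Cmax,ss = C₀·R = 28 × 8/7 ≈ 32.000 μg/mL.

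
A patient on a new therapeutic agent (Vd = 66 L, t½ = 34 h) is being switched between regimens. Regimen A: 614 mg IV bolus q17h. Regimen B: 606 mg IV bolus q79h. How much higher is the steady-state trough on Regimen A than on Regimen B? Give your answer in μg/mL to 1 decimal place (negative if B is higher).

Regimen A: f = (1/2)^(17/34) ≈ 0.7071; Cmin,ss = (614/66)·f/(1−f) ≈ 22.459 μg/mL.
Regimen B: f = (1/2)^(79/34) ≈ 0.1998; Cmin,ss = (606/66)·f/(1−f) ≈ 2.293 μg/mL.
Difference ≈ 22.459 − 2.293 ≈ 20.166 μg/mL.

20.2 μg/mL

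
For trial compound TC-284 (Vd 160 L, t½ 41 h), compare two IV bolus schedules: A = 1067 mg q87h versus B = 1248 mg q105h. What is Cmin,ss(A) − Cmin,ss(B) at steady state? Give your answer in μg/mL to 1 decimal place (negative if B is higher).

Regimen A: f = (1/2)^(87/41) ≈ 0.2297; Cmin,ss = (1067/160)·f/(1−f) ≈ 1.989 μg/mL.
Regimen B: f = (1/2)^(105/41) ≈ 0.1695; Cmin,ss = (1248/160)·f/(1−f) ≈ 1.592 μg/mL.
Difference ≈ 1.989 − 1.592 ≈ 0.397 μg/mL.

0.4 μg/mL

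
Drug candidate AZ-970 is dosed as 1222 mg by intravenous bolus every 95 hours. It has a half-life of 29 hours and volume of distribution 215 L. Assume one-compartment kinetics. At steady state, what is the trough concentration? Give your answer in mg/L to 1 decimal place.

τ/t½ = 95/29 ≈ 3.2759, so fraction remaining f = (1/2)^(95/29) ≈ 0.1032.
Single-dose peak C₀ = D/Vd = 1222/215 ≈ 5.684 mg/L.
Steady-state trough Cmin,ss = C₀·f/(1−f) ≈ 5.684 × 0.1032/0.8968 ≈ 0.654 mg/L.

0.7 mg/L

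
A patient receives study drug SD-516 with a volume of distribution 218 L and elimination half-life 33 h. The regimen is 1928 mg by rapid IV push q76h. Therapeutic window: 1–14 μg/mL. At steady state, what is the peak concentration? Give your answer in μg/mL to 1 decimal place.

11.1 μg/mL

τ/t½ = 76/33 ≈ 2.303, so fraction remaining f = (1/2)^(76/33) ≈ 0.2026.
Accumulation ratio R = 1/(1 − f) ≈ 1/0.7974 ≈ 1.2541.
Each bolus raises the concentration by D/Vd = 1928/218 ≈ 8.844 μg/mL.
Steady-state peak Cmax,ss = C₀·R ≈ 8.844 × 1.2541 ≈ 11.091 μg/mL.
Peak 11.1 μg/mL vs MTC 14 μg/mL: below toxic threshold.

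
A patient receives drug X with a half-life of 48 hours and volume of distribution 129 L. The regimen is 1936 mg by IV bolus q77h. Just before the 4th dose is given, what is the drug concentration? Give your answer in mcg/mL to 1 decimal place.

7.1 mcg/mL

f = (1/2)^(τ/t½) = (1/2)^(77/48) ≈ 0.3289.
C₀ = D/Vd = 1936/129 ≈ 15.008 mcg/mL.
Before the 4th dose, 3 doses have been given. Superposition: Cmin = C₀·(f + f² + … + f^3).
≈ 15.008 × (0.3289 + 0.1082 + 0.0356) ≈ 15.008 × 0.4727 ≈ 7.094 mcg/mL.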